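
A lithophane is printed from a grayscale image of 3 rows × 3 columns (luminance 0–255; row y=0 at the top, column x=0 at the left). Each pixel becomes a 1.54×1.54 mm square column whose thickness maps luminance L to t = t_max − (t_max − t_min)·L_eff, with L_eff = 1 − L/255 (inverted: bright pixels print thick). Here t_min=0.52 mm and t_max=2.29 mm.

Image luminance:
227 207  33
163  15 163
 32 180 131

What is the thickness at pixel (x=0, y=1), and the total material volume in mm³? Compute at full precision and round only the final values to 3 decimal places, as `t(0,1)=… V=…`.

t(0,1)=1.651 V=30.046

span = t_max - t_min = 2.29 - 0.52 = 1.770
L(0,1) = 163, L_eff = 1 - 163/255 = 0.360784 (inverted)
t(0,1) = 2.29 - 1.770·0.360784 = 1.651
Σt over all 3·3 pixels = 107689/8500 ≈ 12.6692941
V = pitch²·Σt = 1.54²·107689/8500 = 30.046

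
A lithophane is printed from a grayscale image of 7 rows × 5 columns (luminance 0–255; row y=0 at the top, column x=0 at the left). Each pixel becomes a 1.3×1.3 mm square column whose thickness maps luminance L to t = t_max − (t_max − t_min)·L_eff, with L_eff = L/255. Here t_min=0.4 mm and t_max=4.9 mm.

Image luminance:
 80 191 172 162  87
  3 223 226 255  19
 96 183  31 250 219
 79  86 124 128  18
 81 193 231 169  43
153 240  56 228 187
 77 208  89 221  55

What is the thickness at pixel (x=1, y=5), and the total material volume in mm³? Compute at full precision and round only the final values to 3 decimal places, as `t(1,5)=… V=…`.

span = t_max - t_min = 4.9 - 0.4 = 4.500
L(1,5) = 240, L_eff = 240/255 = 0.941176
t(1,5) = 4.9 - 4.500·0.941176 = 0.665
Σt over all 7·5 pixels = 7283/85 ≈ 85.6823529
V = pitch²·Σt = 1.3²·7283/85 = 144.803

t(1,5)=0.665 V=144.803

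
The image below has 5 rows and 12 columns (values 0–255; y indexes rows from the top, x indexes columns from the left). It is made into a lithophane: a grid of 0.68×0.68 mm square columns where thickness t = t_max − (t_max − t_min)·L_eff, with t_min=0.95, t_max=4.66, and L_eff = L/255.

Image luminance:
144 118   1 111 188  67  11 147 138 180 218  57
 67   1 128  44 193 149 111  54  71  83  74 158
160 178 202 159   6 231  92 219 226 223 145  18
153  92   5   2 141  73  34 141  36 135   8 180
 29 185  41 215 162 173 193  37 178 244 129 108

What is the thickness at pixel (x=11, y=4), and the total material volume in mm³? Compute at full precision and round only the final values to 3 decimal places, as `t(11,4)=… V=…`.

span = t_max - t_min = 4.66 - 0.95 = 3.710
L(11,4) = 108, L_eff = 108/255 = 0.423529
t(11,4) = 4.66 - 3.710·0.423529 = 3.089
Σt over all 5·12 pixels = 2254157/12750 ≈ 176.7966275
V = pitch²·Σt = 0.68²·2254157/12750 = 81.751

t(11,4)=3.089 V=81.751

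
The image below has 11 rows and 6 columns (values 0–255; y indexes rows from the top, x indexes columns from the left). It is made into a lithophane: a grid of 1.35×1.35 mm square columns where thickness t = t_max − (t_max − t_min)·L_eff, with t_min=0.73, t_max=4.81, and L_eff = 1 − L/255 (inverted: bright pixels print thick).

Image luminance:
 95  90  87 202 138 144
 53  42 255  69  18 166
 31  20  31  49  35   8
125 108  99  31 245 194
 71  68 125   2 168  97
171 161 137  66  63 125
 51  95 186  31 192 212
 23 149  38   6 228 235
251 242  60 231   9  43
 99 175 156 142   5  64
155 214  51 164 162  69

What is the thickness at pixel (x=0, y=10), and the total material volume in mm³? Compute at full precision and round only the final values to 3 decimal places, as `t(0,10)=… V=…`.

t(0,10)=3.210 V=301.463

span = t_max - t_min = 4.81 - 0.73 = 4.080
L(0,10) = 155, L_eff = 1 - 155/255 = 0.392157 (inverted)
t(0,10) = 4.81 - 4.080·0.392157 = 3.210
Σt over all 11·6 pixels = 165.412
V = pitch²·Σt = 1.35²·165.412 = 301.463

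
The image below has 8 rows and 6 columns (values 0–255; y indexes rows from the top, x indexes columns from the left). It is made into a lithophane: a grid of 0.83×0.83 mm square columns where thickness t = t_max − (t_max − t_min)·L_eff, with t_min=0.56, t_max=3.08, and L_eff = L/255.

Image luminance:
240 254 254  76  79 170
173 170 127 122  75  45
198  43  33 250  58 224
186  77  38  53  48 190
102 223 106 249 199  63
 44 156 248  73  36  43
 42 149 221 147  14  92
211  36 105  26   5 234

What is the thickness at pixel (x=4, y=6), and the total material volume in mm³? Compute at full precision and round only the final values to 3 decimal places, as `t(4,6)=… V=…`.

t(4,6)=2.942 V=60.952

span = t_max - t_min = 3.08 - 0.56 = 2.520
L(4,6) = 14, L_eff = 14/255 = 0.054902
t(4,6) = 3.08 - 2.520·0.054902 = 2.942
Σt over all 8·6 pixels = 188013/2125 ≈ 88.4767059
V = pitch²·Σt = 0.83²·188013/2125 = 60.952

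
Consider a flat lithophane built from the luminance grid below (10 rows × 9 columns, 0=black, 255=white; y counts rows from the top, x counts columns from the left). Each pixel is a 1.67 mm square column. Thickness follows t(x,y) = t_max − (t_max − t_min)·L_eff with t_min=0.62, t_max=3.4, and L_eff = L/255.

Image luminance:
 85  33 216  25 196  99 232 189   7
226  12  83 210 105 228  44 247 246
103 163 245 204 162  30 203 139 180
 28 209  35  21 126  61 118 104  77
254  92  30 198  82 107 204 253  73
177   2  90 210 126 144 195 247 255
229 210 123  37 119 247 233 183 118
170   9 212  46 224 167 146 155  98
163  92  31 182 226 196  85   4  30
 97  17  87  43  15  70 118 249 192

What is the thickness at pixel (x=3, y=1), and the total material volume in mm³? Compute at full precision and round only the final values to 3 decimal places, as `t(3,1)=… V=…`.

span = t_max - t_min = 3.4 - 0.62 = 2.780
L(3,1) = 210, L_eff = 210/255 = 0.823529
t(3,1) = 3.4 - 2.780·0.823529 = 1.111
Σt over all 10·9 pixels = 130949/750 ≈ 174.5986667
V = pitch²·Σt = 1.67²·130949/750 = 486.938

t(3,1)=1.111 V=486.938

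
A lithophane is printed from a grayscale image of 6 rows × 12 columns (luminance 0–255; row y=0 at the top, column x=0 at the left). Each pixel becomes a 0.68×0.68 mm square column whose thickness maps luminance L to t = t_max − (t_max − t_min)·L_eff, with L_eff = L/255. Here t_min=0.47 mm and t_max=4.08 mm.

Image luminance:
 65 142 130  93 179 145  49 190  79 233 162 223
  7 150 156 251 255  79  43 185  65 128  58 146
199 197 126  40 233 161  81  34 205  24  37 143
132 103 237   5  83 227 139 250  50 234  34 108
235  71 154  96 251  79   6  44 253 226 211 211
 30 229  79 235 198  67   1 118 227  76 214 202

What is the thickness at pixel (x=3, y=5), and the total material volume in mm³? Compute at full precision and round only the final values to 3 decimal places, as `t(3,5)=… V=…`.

t(3,5)=0.753 V=71.630

span = t_max - t_min = 4.08 - 0.47 = 3.610
L(3,5) = 235, L_eff = 235/255 = 0.921569
t(3,5) = 4.08 - 3.610·0.921569 = 0.753
Σt over all 6·12 pixels = 987548/6375 ≈ 154.9094902
V = pitch²·Σt = 0.68²·987548/6375 = 71.630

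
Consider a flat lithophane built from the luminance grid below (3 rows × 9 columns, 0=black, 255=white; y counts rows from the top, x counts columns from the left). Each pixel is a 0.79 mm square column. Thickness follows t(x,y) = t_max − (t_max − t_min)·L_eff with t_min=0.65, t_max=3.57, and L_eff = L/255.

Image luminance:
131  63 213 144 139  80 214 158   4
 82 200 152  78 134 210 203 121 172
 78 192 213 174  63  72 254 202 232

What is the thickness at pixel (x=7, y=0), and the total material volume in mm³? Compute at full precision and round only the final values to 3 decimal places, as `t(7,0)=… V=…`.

t(7,0)=1.761 V=31.728

span = t_max - t_min = 3.57 - 0.65 = 2.920
L(7,0) = 158, L_eff = 158/255 = 0.619608
t(7,0) = 3.57 - 2.920·0.619608 = 1.761
Σt over all 3·9 pixels = 50.838
V = pitch²·Σt = 0.79²·50.838 = 31.728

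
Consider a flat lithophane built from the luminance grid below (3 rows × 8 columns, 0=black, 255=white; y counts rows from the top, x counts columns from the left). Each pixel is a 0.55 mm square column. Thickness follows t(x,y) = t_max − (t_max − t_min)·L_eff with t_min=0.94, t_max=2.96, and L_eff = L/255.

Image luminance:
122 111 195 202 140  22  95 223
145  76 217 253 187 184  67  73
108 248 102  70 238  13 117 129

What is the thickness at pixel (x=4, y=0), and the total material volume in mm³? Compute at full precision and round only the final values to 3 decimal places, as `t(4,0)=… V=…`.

t(4,0)=1.851 V=13.493

span = t_max - t_min = 2.96 - 0.94 = 2.020
L(4,0) = 140, L_eff = 140/255 = 0.549020
t(4,0) = 2.96 - 2.020·0.549020 = 1.851
Σt over all 3·8 pixels = 568723/12750 ≈ 44.6057255
V = pitch²·Σt = 0.55²·568723/12750 = 13.493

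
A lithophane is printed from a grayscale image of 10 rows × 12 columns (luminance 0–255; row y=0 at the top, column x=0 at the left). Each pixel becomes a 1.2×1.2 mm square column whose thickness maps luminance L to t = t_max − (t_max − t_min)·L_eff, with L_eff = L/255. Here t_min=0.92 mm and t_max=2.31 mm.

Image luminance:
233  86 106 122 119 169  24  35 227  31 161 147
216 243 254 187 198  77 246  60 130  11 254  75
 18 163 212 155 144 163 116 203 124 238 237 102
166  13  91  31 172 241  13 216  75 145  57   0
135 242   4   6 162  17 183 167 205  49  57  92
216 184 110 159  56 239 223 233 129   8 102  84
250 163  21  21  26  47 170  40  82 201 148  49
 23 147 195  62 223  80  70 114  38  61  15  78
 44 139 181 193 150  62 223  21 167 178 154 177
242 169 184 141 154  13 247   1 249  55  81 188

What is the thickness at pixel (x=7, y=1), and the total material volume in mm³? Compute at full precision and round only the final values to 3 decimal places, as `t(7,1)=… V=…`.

span = t_max - t_min = 2.31 - 0.92 = 1.390
L(7,1) = 60, L_eff = 60/255 = 0.235294
t(7,1) = 2.31 - 1.390·0.235294 = 1.983
Σt over all 10·12 pixels = 988241/5100 ≈ 193.7727451
V = pitch²·Σt = 1.2²·988241/5100 = 279.033

t(7,1)=1.983 V=279.033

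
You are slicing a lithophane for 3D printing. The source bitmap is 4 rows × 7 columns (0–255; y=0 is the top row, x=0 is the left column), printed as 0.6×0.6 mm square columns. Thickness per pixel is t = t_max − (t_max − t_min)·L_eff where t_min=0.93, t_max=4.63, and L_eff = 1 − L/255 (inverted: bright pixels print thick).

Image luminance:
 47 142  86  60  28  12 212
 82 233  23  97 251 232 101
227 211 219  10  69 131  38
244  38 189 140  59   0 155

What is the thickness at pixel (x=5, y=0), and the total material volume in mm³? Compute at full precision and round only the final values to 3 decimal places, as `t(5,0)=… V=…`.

span = t_max - t_min = 4.63 - 0.93 = 3.700
L(5,0) = 12, L_eff = 1 - 12/255 = 0.952941 (inverted)
t(5,0) = 4.63 - 3.700·0.952941 = 1.104
Σt over all 4·7 pixels = 31639/425 ≈ 74.4447059
V = pitch²·Σt = 0.6²·31639/425 = 26.800

t(5,0)=1.104 V=26.800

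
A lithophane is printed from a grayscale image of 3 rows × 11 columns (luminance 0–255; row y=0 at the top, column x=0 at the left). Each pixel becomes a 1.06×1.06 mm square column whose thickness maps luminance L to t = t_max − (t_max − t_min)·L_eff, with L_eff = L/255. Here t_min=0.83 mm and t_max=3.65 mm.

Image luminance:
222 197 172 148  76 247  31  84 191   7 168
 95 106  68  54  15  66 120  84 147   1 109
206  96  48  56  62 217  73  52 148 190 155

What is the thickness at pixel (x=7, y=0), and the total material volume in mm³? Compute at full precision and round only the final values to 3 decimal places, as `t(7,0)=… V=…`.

t(7,0)=2.721 V=89.226

span = t_max - t_min = 3.65 - 0.83 = 2.820
L(7,0) = 84, L_eff = 84/255 = 0.329412
t(7,0) = 3.65 - 2.820·0.329412 = 2.721
Σt over all 3·11 pixels = 674991/8500 ≈ 79.4107059
V = pitch²·Σt = 1.06²·674991/8500 = 89.226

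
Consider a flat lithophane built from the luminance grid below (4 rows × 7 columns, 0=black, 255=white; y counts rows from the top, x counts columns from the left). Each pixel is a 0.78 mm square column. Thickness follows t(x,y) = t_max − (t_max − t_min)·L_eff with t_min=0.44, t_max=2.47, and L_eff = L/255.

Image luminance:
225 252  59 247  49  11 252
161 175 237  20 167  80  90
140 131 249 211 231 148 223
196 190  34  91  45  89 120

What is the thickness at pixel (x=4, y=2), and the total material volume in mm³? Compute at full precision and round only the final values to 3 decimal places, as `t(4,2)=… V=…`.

t(4,2)=0.631 V=22.108

span = t_max - t_min = 2.47 - 0.44 = 2.030
L(4,2) = 231, L_eff = 231/255 = 0.905882
t(4,2) = 2.47 - 2.030·0.905882 = 0.631
Σt over all 4·7 pixels = 926611/25500 ≈ 36.3376863
V = pitch²·Σt = 0.78²·926611/25500 = 22.108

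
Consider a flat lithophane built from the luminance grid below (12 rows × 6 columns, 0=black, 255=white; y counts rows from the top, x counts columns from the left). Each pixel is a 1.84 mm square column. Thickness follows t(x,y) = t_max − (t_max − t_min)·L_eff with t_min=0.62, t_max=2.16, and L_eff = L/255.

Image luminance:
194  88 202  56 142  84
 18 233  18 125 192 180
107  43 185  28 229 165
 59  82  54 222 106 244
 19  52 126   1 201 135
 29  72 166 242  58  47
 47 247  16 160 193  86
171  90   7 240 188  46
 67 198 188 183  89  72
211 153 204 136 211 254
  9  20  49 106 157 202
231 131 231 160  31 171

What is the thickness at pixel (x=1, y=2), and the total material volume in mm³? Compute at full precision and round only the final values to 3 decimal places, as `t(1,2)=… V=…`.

span = t_max - t_min = 2.16 - 0.62 = 1.540
L(1,2) = 43, L_eff = 43/255 = 0.168627
t(1,2) = 2.16 - 1.540·0.168627 = 1.900
Σt over all 12·6 pixels = 425879/4250 ≈ 100.2068235
V = pitch²·Σt = 1.84²·425879/4250 = 339.260

t(1,2)=1.900 V=339.260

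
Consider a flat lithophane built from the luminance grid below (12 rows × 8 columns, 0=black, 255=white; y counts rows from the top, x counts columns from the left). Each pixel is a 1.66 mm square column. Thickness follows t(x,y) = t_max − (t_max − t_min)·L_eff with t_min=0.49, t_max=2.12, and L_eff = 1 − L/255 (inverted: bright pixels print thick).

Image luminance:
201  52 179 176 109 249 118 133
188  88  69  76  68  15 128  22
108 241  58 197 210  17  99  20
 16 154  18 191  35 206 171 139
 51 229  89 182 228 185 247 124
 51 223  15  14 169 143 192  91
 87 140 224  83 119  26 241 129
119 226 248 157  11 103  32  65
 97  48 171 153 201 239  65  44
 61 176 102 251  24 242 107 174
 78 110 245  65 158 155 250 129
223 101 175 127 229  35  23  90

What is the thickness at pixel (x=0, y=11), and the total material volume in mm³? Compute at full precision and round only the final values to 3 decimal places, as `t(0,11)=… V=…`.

span = t_max - t_min = 2.12 - 0.49 = 1.630
L(0,11) = 223, L_eff = 1 - 223/255 = 0.125490 (inverted)
t(0,11) = 2.12 - 1.630·0.125490 = 1.915
Σt over all 12·8 pixels = 125.932
V = pitch²·Σt = 1.66²·125.932 = 347.018

t(0,11)=1.915 V=347.018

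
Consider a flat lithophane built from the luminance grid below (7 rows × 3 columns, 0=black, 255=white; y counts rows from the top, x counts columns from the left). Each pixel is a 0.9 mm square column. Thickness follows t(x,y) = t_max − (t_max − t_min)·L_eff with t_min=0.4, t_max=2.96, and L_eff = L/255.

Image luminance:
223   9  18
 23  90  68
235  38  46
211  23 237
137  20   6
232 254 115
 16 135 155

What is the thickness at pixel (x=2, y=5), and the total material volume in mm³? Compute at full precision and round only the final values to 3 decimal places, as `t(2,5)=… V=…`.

span = t_max - t_min = 2.96 - 0.4 = 2.560
L(2,5) = 115, L_eff = 115/255 = 0.450980
t(2,5) = 2.96 - 2.560·0.450980 = 1.805
Σt over all 7·3 pixels = 249646/6375 ≈ 39.1601569
V = pitch²·Σt = 0.9²·249646/6375 = 31.720

t(2,5)=1.805 V=31.720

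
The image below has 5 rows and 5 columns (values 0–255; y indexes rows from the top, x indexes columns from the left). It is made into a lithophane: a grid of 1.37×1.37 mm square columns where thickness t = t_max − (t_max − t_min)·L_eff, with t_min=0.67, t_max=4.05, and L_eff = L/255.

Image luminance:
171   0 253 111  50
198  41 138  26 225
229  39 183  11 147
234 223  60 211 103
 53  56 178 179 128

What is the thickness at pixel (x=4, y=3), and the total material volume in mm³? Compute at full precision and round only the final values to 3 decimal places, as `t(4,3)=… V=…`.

t(4,3)=2.685 V=109.257

span = t_max - t_min = 4.05 - 0.67 = 3.380
L(4,3) = 103, L_eff = 103/255 = 0.403922
t(4,3) = 4.05 - 3.380·0.403922 = 2.685
Σt over all 5·5 pixels = 87317/1500 ≈ 58.2113333
V = pitch²·Σt = 1.37²·87317/1500 = 109.257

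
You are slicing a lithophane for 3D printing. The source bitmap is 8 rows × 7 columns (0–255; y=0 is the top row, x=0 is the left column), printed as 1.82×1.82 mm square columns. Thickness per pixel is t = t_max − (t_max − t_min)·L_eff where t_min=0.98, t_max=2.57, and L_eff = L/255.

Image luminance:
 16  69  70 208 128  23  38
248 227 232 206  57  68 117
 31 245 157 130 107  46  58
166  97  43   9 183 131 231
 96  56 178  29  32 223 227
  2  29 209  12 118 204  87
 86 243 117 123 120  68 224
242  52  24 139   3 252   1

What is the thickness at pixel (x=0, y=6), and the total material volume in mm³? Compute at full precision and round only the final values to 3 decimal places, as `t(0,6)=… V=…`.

t(0,6)=2.034 V=341.707

span = t_max - t_min = 2.57 - 0.98 = 1.590
L(0,6) = 86, L_eff = 86/255 = 0.337255
t(0,6) = 2.57 - 1.590·0.337255 = 2.034
Σt over all 8·7 pixels = 876859/8500 ≈ 103.1598824
V = pitch²·Σt = 1.82²·876859/8500 = 341.707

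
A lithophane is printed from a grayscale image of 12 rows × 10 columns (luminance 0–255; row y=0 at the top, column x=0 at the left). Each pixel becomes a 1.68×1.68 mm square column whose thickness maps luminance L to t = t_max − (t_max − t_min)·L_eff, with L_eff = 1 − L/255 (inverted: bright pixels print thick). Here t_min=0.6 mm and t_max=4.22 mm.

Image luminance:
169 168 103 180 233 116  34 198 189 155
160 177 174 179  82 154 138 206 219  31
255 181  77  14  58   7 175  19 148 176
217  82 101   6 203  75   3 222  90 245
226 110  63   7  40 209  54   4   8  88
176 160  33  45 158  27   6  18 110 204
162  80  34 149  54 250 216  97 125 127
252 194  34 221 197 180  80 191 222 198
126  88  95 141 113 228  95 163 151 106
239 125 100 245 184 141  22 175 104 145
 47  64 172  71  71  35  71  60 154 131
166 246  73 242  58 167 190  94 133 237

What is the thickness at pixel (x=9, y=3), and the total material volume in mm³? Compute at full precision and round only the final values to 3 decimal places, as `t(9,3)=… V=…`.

span = t_max - t_min = 4.22 - 0.6 = 3.620
L(9,3) = 245, L_eff = 1 - 245/255 = 0.039216 (inverted)
t(9,3) = 4.22 - 3.620·0.039216 = 4.078
Σt over all 12·10 pixels = 1861388/6375 ≈ 291.9824314
V = pitch²·Σt = 1.68²·1861388/6375 = 824.091

t(9,3)=4.078 V=824.091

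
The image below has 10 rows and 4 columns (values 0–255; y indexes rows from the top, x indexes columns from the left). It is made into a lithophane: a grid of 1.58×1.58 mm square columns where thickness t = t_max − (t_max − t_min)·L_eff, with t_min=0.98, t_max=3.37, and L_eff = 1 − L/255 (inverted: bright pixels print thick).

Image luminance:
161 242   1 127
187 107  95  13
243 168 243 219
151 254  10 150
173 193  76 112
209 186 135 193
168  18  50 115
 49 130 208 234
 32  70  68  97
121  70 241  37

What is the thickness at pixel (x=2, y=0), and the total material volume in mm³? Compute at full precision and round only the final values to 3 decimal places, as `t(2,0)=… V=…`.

span = t_max - t_min = 3.37 - 0.98 = 2.390
L(2,0) = 1, L_eff = 1 - 1/255 = 0.996078 (inverted)
t(2,0) = 3.37 - 2.390·0.996078 = 0.989
Σt over all 10·4 pixels = 569921/6375 ≈ 89.3993725
V = pitch²·Σt = 1.58²·569921/6375 = 223.177

t(2,0)=0.989 V=223.177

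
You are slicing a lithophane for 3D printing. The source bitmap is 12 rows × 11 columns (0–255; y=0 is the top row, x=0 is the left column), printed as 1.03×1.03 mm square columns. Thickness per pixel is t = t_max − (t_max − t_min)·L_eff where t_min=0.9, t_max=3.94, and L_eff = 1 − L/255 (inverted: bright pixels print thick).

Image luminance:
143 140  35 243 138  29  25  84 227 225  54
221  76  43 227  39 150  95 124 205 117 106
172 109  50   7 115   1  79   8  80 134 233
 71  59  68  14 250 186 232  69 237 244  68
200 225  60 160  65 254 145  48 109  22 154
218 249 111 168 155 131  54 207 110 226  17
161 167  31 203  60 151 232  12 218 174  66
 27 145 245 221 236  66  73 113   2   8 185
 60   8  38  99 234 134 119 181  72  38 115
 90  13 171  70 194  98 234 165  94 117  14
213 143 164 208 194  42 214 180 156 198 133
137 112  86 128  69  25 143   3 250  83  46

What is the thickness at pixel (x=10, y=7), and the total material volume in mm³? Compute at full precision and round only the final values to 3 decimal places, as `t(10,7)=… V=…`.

span = t_max - t_min = 3.94 - 0.9 = 3.040
L(10,7) = 185, L_eff = 1 - 185/255 = 0.274510 (inverted)
t(10,7) = 3.94 - 3.040·0.274510 = 3.105
Σt over all 12·11 pixels = 667942/2125 ≈ 314.3256471
V = pitch²·Σt = 1.03²·667942/2125 = 333.468

t(10,7)=3.105 V=333.468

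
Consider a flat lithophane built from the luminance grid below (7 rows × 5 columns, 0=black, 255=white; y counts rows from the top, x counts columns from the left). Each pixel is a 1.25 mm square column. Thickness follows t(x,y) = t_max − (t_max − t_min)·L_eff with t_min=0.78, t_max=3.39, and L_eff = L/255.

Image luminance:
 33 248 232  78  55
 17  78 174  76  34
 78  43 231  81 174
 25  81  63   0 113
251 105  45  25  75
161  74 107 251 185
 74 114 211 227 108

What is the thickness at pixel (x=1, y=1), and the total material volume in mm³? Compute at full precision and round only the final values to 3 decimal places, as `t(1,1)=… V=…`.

t(1,1)=2.592 V=122.588

span = t_max - t_min = 3.39 - 0.78 = 2.610
L(1,1) = 78, L_eff = 78/255 = 0.305882
t(1,1) = 3.39 - 2.610·0.305882 = 2.592
Σt over all 7·5 pixels = 78.456
V = pitch²·Σt = 1.25²·78.456 = 122.588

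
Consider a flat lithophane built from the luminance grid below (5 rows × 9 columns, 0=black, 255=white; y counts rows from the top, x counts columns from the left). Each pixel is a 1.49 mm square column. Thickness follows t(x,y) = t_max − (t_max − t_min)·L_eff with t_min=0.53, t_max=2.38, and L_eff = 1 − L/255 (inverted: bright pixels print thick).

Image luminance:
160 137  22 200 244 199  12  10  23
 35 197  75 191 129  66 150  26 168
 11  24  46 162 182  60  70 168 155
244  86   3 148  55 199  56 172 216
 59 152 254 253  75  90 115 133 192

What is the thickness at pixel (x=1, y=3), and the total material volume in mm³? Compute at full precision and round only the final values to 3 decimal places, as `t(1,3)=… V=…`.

span = t_max - t_min = 2.38 - 0.53 = 1.850
L(1,3) = 86, L_eff = 1 - 86/255 = 0.662745 (inverted)
t(1,3) = 2.38 - 1.850·0.662745 = 1.154
Σt over all 5·9 pixels = 107441/1700 ≈ 63.2005882
V = pitch²·Σt = 1.49²·107441/1700 = 140.312

t(1,3)=1.154 V=140.312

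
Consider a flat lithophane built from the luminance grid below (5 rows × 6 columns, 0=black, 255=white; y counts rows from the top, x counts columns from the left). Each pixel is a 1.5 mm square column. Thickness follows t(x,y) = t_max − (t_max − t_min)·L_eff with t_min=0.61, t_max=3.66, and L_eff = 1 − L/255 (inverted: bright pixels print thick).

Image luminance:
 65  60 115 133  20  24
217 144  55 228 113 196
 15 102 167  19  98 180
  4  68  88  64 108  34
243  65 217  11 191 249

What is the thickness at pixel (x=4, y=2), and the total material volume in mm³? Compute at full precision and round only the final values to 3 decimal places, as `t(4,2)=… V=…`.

t(4,2)=1.782 V=129.795

span = t_max - t_min = 3.66 - 0.61 = 3.050
L(4,2) = 98, L_eff = 1 - 98/255 = 0.615686 (inverted)
t(4,2) = 3.66 - 3.050·0.615686 = 1.782
Σt over all 5·6 pixels = 294203/5100 ≈ 57.6868627
V = pitch²·Σt = 1.5²·294203/5100 = 129.795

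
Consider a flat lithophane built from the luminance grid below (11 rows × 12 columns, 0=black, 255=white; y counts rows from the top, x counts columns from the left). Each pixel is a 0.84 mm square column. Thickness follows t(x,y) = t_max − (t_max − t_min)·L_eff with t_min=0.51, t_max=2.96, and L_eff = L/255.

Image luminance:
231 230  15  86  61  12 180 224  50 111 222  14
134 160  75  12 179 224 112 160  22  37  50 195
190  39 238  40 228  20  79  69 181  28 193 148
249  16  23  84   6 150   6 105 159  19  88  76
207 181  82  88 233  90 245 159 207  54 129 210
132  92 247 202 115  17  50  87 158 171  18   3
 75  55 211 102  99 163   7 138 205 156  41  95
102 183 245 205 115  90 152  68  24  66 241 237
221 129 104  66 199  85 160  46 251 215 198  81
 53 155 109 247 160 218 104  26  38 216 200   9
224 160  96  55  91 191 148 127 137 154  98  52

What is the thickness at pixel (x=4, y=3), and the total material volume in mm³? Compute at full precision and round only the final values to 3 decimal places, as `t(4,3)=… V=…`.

t(4,3)=2.902 V=165.156

span = t_max - t_min = 2.96 - 0.51 = 2.450
L(4,3) = 6, L_eff = 6/255 = 0.023529
t(4,3) = 2.96 - 2.450·0.023529 = 2.902
Σt over all 11·12 pixels = 397909/1700 ≈ 234.0641176
V = pitch²·Σt = 0.84²·397909/1700 = 165.156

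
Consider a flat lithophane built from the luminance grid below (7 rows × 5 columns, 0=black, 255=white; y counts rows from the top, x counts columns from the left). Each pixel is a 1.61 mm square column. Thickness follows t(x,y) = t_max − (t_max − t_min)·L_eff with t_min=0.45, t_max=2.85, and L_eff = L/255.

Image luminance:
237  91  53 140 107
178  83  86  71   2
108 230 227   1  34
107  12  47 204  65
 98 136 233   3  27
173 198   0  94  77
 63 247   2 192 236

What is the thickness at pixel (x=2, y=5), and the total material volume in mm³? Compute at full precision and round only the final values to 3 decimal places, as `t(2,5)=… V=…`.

span = t_max - t_min = 2.85 - 0.45 = 2.400
L(2,5) = 0, L_eff = 0/255 = 0.000000
t(2,5) = 2.85 - 2.400·0.000000 = 2.850
Σt over all 7·5 pixels = 107783/1700 ≈ 63.4017647
V = pitch²·Σt = 1.61²·107783/1700 = 164.344

t(2,5)=2.850 V=164.344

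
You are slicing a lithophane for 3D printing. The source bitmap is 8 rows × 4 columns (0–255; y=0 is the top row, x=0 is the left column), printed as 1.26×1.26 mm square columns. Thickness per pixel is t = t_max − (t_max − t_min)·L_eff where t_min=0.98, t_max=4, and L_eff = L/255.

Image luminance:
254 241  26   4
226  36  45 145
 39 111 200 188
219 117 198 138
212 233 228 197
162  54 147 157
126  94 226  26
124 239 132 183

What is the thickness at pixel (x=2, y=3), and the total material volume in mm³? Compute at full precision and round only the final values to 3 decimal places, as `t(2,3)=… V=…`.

t(2,3)=1.655 V=114.335

span = t_max - t_min = 4 - 0.98 = 3.020
L(2,3) = 198, L_eff = 198/255 = 0.776471
t(2,3) = 4 - 3.020·0.776471 = 1.655
Σt over all 8·4 pixels = 918223/12750 ≈ 72.0174902
V = pitch²·Σt = 1.26²·918223/12750 = 114.335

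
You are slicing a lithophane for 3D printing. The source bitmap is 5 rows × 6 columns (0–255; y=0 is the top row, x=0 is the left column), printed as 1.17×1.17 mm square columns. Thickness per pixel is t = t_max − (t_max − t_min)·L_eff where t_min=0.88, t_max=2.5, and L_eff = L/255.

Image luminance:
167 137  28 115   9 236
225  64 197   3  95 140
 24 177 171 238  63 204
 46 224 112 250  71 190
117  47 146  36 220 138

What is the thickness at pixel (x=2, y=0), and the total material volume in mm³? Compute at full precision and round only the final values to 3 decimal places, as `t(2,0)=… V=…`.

span = t_max - t_min = 2.5 - 0.88 = 1.620
L(2,0) = 28, L_eff = 28/255 = 0.109804
t(2,0) = 2.5 - 1.620·0.109804 = 2.322
Σt over all 5·6 pixels = 21372/425 ≈ 50.2870588
V = pitch²·Σt = 1.17²·21372/425 = 68.838

t(2,0)=2.322 V=68.838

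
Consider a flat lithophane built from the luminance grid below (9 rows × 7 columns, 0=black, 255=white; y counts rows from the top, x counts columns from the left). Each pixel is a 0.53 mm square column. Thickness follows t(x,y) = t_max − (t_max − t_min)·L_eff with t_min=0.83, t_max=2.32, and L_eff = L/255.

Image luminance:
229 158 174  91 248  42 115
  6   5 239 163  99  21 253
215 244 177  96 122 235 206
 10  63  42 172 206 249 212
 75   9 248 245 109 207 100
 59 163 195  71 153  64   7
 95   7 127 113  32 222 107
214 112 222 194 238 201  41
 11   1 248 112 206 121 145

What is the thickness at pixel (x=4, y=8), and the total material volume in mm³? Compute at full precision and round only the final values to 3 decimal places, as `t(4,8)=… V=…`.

span = t_max - t_min = 2.32 - 0.83 = 1.490
L(4,8) = 206, L_eff = 206/255 = 0.807843
t(4,8) = 2.32 - 1.490·0.807843 = 1.116
Σt over all 9·7 pixels = 1225373/12750 ≈ 96.1076863
V = pitch²·Σt = 0.53²·1225373/12750 = 26.997

t(4,8)=1.116 V=26.997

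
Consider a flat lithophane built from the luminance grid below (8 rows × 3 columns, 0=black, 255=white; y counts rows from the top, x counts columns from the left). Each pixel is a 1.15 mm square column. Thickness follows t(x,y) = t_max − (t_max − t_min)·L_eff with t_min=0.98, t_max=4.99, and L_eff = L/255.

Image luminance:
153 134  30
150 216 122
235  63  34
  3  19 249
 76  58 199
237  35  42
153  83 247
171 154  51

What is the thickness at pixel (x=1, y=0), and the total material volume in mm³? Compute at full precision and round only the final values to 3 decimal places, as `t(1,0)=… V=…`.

t(1,0)=2.883 V=97.780

span = t_max - t_min = 4.99 - 0.98 = 4.010
L(1,0) = 134, L_eff = 134/255 = 0.525490
t(1,0) = 4.99 - 4.010·0.525490 = 2.883
Σt over all 8·3 pixels = 942683/12750 ≈ 73.9359216
V = pitch²·Σt = 1.15²·942683/12750 = 97.780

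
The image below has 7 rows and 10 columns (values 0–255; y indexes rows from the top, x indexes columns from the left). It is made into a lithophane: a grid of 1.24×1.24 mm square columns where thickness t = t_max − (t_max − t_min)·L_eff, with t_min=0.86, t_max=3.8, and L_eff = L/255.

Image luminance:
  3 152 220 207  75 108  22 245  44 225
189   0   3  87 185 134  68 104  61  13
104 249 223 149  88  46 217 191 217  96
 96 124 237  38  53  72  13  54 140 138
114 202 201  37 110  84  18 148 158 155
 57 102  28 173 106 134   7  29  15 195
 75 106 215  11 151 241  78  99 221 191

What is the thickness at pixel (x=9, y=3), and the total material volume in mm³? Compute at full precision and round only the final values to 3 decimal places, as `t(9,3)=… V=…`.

span = t_max - t_min = 3.8 - 0.86 = 2.940
L(9,3) = 138, L_eff = 138/255 = 0.541176
t(9,3) = 3.8 - 2.940·0.541176 = 2.209
Σt over all 7·10 pixels = 731101/4250 ≈ 172.0237647
V = pitch²·Σt = 1.24²·731101/4250 = 264.504

t(9,3)=2.209 V=264.504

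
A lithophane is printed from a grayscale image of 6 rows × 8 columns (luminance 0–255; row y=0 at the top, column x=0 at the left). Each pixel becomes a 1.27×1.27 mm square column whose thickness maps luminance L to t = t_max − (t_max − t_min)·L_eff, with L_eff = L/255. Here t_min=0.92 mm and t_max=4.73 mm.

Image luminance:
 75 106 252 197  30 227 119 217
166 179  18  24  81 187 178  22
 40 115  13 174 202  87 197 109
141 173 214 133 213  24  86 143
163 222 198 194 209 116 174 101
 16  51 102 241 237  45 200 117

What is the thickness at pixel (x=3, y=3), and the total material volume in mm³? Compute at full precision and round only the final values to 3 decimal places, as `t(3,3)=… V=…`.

t(3,3)=2.743 V=208.877

span = t_max - t_min = 4.73 - 0.92 = 3.810
L(3,3) = 133, L_eff = 133/255 = 0.521569
t(3,3) = 4.73 - 3.810·0.521569 = 2.743
Σt over all 6·8 pixels = 129.504
V = pitch²·Σt = 1.27²·129.504 = 208.877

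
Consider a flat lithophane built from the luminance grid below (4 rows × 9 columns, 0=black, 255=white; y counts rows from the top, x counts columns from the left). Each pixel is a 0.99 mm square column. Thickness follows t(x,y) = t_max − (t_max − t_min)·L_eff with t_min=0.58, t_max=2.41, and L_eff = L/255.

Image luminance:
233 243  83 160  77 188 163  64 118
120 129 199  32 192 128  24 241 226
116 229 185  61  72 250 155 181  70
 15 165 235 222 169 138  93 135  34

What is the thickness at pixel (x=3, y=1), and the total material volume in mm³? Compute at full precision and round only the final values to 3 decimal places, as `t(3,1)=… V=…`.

t(3,1)=2.180 V=48.845

span = t_max - t_min = 2.41 - 0.58 = 1.830
L(3,1) = 32, L_eff = 32/255 = 0.125490
t(3,1) = 2.41 - 1.830·0.125490 = 2.180
Σt over all 4·9 pixels = 84723/1700 ≈ 49.8370588
V = pitch²·Σt = 0.99²·84723/1700 = 48.845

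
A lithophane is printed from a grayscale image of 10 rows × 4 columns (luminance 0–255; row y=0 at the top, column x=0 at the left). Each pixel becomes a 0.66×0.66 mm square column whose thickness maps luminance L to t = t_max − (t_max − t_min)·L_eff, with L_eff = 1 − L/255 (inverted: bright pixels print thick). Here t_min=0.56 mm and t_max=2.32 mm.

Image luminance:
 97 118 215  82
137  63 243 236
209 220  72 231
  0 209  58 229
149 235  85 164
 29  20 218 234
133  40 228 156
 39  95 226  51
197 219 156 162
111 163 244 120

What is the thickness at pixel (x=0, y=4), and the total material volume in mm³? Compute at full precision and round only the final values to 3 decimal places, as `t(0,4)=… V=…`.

t(0,4)=1.588 V=27.475

span = t_max - t_min = 2.32 - 0.56 = 1.760
L(0,4) = 149, L_eff = 1 - 149/255 = 0.415686 (inverted)
t(0,4) = 2.32 - 1.760·0.415686 = 1.588
Σt over all 10·4 pixels = 402092/6375 ≈ 63.0732549
V = pitch²·Σt = 0.66²·402092/6375 = 27.475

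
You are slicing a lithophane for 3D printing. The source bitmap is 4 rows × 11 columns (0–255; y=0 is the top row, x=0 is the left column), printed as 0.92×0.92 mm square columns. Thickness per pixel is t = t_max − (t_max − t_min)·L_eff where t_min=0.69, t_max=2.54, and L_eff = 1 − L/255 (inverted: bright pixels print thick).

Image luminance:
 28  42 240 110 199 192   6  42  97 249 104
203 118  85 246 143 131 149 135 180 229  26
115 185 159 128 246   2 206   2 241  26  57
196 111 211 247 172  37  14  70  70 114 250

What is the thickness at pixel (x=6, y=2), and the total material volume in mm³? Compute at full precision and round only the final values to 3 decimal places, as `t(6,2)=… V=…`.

t(6,2)=2.185 V=61.392

span = t_max - t_min = 2.54 - 0.69 = 1.850
L(6,2) = 206, L_eff = 1 - 206/255 = 0.192157 (inverted)
t(6,2) = 2.54 - 1.850·0.192157 = 2.185
Σt over all 4·11 pixels = 369917/5100 ≈ 72.5327451
V = pitch²·Σt = 0.92²·369917/5100 = 61.392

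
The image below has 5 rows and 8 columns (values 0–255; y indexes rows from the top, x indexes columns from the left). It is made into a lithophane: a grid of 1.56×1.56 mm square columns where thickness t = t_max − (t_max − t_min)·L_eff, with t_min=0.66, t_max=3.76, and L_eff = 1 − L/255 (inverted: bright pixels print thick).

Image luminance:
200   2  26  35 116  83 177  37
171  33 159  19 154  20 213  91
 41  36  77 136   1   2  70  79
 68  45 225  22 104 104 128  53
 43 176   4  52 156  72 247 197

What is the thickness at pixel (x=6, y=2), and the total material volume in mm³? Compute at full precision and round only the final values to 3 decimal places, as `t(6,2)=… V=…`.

t(6,2)=1.511 V=172.942

span = t_max - t_min = 3.76 - 0.66 = 3.100
L(6,2) = 70, L_eff = 1 - 70/255 = 0.725490 (inverted)
t(6,2) = 3.76 - 3.100·0.725490 = 1.511
Σt over all 5·8 pixels = 90607/1275 ≈ 71.0643137
V = pitch²·Σt = 1.56²·90607/1275 = 172.942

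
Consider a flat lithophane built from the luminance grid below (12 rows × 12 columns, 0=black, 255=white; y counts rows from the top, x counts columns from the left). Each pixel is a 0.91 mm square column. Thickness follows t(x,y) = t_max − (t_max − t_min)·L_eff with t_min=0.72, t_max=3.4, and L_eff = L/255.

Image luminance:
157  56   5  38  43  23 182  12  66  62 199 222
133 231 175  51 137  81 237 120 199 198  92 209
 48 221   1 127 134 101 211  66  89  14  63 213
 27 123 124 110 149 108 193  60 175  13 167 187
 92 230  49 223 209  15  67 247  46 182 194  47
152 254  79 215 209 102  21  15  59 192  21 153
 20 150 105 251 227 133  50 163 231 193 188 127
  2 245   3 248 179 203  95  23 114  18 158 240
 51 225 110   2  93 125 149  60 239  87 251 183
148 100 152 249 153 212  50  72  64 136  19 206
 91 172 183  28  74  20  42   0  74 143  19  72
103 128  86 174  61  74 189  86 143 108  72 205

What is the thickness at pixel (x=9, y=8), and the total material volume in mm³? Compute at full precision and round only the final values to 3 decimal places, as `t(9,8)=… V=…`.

t(9,8)=2.486 V=252.488

span = t_max - t_min = 3.4 - 0.72 = 2.680
L(9,8) = 87, L_eff = 87/255 = 0.341176
t(9,8) = 3.4 - 2.680·0.341176 = 2.486
Σt over all 12·12 pixels = 647914/2125 ≈ 304.9007059
V = pitch²·Σt = 0.91²·647914/2125 = 252.488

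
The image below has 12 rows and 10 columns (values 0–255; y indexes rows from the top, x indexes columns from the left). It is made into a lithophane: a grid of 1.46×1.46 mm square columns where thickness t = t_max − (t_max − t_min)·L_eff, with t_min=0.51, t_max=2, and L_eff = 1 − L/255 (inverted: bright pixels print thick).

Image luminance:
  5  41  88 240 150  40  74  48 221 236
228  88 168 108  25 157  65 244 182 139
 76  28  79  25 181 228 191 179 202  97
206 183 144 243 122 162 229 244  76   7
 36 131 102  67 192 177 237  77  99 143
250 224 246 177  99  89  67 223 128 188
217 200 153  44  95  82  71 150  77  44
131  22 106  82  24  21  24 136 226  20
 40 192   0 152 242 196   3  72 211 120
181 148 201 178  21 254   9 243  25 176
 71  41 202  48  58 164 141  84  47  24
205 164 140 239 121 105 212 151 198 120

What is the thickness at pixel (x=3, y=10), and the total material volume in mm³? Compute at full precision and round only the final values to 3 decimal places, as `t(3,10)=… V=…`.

t(3,10)=0.790 V=323.821

span = t_max - t_min = 2 - 0.51 = 1.490
L(3,10) = 48, L_eff = 1 - 48/255 = 0.811765 (inverted)
t(3,10) = 2 - 1.490·0.811765 = 0.790
Σt over all 12·10 pixels = 51651/340 ≈ 151.9147059
V = pitch²·Σt = 1.46²·51651/340 = 323.821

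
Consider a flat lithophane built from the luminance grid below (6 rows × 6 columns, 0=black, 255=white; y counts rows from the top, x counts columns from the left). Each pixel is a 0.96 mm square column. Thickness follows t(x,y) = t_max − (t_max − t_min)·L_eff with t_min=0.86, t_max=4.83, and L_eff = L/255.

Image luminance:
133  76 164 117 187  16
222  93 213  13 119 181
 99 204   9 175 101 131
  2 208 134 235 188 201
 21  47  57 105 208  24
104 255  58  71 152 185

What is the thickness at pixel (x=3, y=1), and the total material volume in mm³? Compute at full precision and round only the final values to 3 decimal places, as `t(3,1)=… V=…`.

t(3,1)=4.628 V=95.567

span = t_max - t_min = 4.83 - 0.86 = 3.970
L(3,1) = 13, L_eff = 13/255 = 0.050980
t(3,1) = 4.83 - 3.970·0.050980 = 4.628
Σt over all 6·6 pixels = 661066/6375 ≈ 103.6966275
V = pitch²·Σt = 0.96²·661066/6375 = 95.567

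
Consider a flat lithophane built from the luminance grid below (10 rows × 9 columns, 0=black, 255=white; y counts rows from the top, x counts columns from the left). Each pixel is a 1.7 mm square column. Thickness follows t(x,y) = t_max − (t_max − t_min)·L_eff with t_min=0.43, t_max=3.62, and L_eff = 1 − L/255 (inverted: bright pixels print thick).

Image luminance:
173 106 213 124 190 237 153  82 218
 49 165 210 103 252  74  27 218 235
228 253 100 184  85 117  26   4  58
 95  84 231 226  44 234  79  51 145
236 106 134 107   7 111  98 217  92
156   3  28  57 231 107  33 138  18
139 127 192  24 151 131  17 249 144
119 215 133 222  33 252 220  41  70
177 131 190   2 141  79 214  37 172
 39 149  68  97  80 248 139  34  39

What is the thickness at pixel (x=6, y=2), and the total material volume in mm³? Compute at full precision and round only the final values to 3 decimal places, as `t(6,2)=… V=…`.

span = t_max - t_min = 3.62 - 0.43 = 3.190
L(6,2) = 26, L_eff = 1 - 26/255 = 0.898039 (inverted)
t(6,2) = 3.62 - 3.190·0.898039 = 0.755
Σt over all 10·9 pixels = 4644823/25500 ≈ 182.1499216
V = pitch²·Σt = 1.7²·4644823/25500 = 526.413

t(6,2)=0.755 V=526.413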